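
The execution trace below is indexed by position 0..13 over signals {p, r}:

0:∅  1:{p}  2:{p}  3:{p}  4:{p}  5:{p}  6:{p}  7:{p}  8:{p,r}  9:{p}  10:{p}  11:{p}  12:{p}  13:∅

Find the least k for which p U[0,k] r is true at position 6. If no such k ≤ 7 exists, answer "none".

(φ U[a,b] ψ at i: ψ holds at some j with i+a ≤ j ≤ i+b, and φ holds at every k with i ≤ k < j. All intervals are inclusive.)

2

Need earliest j ≥ 6 with r, and p at every k in [6,j-1].
  j=6: rhs fails.
  j=7: rhs fails.
  j=8: rhs holds; lhs holds on [6,7]. k = 2.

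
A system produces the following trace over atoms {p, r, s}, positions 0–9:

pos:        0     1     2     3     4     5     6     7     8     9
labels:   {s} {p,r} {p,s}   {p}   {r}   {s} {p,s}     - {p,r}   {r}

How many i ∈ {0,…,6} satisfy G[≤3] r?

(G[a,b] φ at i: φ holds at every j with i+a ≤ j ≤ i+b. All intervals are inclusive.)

Evaluate at each i in [0,6]:
  i=0: ✗ (fails at j=0)
  i=1: ✗ (fails at j=2)
  i=2: ✗ (fails at j=2)
  i=3: ✗ (fails at j=3)
  i=4: ✗ (fails at j=5)
  i=5: ✗ (fails at j=5)
  i=6: ✗ (fails at j=6)
Positions where it holds: {} → 0.

0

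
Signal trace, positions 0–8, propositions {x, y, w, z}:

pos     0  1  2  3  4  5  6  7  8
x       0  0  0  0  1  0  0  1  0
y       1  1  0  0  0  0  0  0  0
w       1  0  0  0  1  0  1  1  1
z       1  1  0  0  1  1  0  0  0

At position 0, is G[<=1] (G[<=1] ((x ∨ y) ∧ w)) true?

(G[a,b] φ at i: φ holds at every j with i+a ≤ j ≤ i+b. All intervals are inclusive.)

No

Check G[<=1] ((x ∨ y) ∧ w) at every j in [0,1]:
  j=0: fails at 1
  j=1: fails at 1
Fails at j=0 → formula fails.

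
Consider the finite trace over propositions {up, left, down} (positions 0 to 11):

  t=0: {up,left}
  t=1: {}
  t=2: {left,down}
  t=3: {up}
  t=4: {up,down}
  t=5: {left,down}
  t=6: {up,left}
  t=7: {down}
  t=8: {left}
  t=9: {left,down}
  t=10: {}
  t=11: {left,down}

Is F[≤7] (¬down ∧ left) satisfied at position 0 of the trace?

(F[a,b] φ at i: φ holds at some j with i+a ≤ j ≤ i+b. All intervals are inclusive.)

Check (¬down ∧ left) at each j in [0,7]:
  j=0: true
  j=1: false
  j=2: false
  j=3: false
  j=4: false
  j=5: false
  j=6: true
  j=7: false
Found at j=0 → formula holds.

True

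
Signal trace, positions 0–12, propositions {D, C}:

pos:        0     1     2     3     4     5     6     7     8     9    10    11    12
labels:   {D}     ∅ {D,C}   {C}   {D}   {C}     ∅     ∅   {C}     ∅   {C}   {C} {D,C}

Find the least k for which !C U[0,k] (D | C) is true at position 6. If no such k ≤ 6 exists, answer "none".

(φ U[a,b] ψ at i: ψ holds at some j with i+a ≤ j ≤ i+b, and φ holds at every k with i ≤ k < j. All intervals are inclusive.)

Need earliest j ≥ 6 with (D | C), and !C at every k in [6,j-1].
  j=6: rhs fails.
  j=7: rhs fails.
  j=8: rhs holds; lhs holds on [6,7]. k = 2.

2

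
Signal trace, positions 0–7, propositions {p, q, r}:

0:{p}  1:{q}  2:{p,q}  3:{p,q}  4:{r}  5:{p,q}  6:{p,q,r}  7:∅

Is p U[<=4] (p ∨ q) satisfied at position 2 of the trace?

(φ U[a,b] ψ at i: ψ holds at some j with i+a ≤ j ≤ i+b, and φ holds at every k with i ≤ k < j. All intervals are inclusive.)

True

Need some j in [2,6] with (p ∨ q), and p at every k in [2,j-1].
  j=2: (p ∨ q) holds; no prefix to check → satisfied.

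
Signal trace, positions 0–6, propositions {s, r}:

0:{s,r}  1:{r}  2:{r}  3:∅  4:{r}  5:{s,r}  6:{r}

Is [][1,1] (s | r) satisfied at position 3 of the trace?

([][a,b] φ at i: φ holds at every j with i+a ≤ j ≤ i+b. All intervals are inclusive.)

True

Check (s | r) at every j in [4,4]:
  j=4: true
All positions satisfy it → formula holds.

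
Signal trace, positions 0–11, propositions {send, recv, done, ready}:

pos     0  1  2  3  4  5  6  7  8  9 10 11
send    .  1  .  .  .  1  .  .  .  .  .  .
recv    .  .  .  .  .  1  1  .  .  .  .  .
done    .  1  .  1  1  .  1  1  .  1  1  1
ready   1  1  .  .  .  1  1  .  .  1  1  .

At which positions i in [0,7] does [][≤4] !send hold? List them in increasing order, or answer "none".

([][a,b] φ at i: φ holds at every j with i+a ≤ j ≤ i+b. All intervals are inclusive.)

6, 7

Evaluate at each i in [0,7]:
  i=0: ✗ (fails at j=1)
  i=1: ✗ (fails at j=1)
  i=2: ✗ (fails at j=5)
  i=3: ✗ (fails at j=5)
  i=4: ✗ (fails at j=5)
  i=5: ✗ (fails at j=5)
  i=6: ✓ (all of [6,10])
  i=7: ✓ (all of [7,11])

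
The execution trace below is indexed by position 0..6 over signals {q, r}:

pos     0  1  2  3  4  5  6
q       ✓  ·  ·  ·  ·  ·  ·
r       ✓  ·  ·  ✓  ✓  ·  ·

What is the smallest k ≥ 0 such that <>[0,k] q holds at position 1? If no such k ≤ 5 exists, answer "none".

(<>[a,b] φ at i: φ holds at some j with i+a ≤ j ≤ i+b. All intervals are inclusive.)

Scan j = 1,2,… for q:
  j=1: fails
  j=2: fails
  j=3: fails
  j=4: fails
  j=5: fails
  j=6: fails
No j in [1,6] satisfies it → none.

none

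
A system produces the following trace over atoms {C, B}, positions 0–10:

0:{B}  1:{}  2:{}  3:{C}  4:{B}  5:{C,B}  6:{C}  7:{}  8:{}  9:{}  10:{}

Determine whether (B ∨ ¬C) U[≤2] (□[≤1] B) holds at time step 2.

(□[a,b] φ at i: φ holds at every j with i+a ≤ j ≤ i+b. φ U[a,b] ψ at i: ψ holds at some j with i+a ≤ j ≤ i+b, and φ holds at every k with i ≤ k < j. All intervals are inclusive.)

No

Need some j in [2,4] with □[≤1] B, and (B ∨ ¬C) at every k in [2,j-1].
  j=2: □[≤1] B — fails at 2.
  j=3: □[≤1] B — fails at 3.
  j=4: □[≤1] B holds, but (B ∨ ¬C) fails at k=3 → not this j.
No j in the window works → until fails.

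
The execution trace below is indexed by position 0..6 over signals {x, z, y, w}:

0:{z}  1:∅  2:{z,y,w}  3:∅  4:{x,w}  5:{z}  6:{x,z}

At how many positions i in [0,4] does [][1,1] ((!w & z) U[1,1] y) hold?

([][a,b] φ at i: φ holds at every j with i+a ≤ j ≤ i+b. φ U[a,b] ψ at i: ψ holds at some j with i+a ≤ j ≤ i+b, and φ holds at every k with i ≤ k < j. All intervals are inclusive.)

0

Evaluate at each i in [0,4]:
  i=0: ✗ (fails at j=1)
  i=1: ✗ (fails at j=2)
  i=2: ✗ (fails at j=3)
  i=3: ✗ (fails at j=4)
  i=4: ✗ (fails at j=5)
Positions where it holds: {} → 0.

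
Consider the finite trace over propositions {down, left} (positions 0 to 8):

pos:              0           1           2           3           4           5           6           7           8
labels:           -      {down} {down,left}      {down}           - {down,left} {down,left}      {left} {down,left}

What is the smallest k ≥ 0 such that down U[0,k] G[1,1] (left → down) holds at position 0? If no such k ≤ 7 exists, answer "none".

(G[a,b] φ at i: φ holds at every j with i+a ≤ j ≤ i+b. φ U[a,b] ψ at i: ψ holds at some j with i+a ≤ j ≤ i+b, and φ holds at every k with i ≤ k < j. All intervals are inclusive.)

0

Need earliest j ≥ 0 with G[1,1] (left → down), and down at every k in [0,j-1].
  j=0: rhs holds (empty prefix). k = 0.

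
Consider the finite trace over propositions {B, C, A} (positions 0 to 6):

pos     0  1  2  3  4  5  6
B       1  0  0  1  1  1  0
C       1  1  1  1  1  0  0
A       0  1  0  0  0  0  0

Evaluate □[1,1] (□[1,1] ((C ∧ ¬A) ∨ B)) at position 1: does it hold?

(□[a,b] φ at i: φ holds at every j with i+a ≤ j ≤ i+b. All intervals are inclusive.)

Yes

Check □[1,1] ((C ∧ ¬A) ∨ B) at every j in [2,2]:
  j=2: holds on [3,3]
All positions satisfy it → formula holds.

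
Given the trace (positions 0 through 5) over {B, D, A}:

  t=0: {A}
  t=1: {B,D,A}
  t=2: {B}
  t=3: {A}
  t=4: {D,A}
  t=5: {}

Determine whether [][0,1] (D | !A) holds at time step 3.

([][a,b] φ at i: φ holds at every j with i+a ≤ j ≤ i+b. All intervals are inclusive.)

False

Check (D | !A) at every j in [3,4]:
  j=3: false
  j=4: true
Fails at j=3 → formula fails.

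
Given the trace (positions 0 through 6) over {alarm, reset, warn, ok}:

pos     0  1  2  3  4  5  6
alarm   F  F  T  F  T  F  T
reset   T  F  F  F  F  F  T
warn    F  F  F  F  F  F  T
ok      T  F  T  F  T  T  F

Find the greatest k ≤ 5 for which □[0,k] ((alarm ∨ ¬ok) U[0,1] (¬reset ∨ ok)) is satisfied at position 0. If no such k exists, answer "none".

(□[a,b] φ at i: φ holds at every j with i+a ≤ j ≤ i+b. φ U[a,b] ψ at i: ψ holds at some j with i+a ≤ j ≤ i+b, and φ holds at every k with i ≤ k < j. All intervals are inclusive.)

((alarm ∨ ¬ok) U[0,1] (¬reset ∨ ok)) must hold from j=0 onward; find where it first fails.
  j=0: holds
  j=1: holds
  j=2: holds
  j=3: holds
  j=4: holds
  j=5: holds
Holds through j=5; largest k = 5.

5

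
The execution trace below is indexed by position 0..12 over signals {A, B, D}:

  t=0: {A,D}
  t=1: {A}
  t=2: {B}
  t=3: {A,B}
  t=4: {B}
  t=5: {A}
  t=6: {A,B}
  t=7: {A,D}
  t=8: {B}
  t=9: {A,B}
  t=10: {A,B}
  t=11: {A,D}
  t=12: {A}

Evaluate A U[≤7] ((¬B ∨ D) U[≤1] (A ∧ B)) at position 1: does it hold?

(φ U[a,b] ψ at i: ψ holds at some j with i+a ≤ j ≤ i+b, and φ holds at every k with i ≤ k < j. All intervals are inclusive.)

No

Need some j in [1,8] with ((¬B ∨ D) U[≤1] (A ∧ B)), and A at every k in [1,j-1].
  j=1: ((¬B ∨ D) U[≤1] (A ∧ B)) — fails.
  j=2: ((¬B ∨ D) U[≤1] (A ∧ B)) — fails.
  j=3: ((¬B ∨ D) U[≤1] (A ∧ B)) holds, but A fails at k=2 → not this j.
  j=4: ((¬B ∨ D) U[≤1] (A ∧ B)) — fails.
  j=5: ((¬B ∨ D) U[≤1] (A ∧ B)) holds, but A fails at k=2 → not this j.
  j=6: ((¬B ∨ D) U[≤1] (A ∧ B)) holds, but A fails at k=2 → not this j.
  j=7: ((¬B ∨ D) U[≤1] (A ∧ B)) — fails.
  j=8: ((¬B ∨ D) U[≤1] (A ∧ B)) — fails.
No j in the window works → until fails.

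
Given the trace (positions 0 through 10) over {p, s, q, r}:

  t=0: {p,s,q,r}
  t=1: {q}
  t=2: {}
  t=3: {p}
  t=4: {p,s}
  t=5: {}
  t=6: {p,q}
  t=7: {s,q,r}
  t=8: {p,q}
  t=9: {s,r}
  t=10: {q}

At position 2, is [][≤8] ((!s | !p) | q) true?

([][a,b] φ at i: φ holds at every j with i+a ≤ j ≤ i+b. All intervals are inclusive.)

Check ((!s | !p) | q) at every j in [2,10]:
  j=2: true
  j=3: true
  j=4: false
  j=5: true
  j=6: true
  j=7: true
  j=8: true
  j=9: true
  j=10: true
Fails at j=4 → formula fails.

Does not hold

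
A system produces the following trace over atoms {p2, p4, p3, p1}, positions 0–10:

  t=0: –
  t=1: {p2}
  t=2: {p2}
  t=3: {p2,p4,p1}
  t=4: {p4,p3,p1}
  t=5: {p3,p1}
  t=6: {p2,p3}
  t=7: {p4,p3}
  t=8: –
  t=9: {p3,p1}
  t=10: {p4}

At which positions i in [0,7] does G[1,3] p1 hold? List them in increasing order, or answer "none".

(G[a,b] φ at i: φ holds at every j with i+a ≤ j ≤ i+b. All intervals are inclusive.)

Evaluate at each i in [0,7]:
  i=0: ✗ (fails at j=1)
  i=1: ✗ (fails at j=2)
  i=2: ✓ (all of [3,5])
  i=3: ✗ (fails at j=6)
  i=4: ✗ (fails at j=6)
  i=5: ✗ (fails at j=6)
  i=6: ✗ (fails at j=7)
  i=7: ✗ (fails at j=8)

2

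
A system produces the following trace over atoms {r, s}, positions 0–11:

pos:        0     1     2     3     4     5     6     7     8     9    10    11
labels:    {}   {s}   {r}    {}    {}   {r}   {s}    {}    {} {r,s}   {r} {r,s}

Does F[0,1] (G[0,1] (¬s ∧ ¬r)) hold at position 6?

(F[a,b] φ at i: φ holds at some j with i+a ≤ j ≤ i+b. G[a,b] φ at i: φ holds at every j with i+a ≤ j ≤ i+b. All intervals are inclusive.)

True

Check G[0,1] (¬s ∧ ¬r) at each j in [6,7]:
  j=6: fails at 6
  j=7: holds on [7,8]
Found at j=7 → formula holds.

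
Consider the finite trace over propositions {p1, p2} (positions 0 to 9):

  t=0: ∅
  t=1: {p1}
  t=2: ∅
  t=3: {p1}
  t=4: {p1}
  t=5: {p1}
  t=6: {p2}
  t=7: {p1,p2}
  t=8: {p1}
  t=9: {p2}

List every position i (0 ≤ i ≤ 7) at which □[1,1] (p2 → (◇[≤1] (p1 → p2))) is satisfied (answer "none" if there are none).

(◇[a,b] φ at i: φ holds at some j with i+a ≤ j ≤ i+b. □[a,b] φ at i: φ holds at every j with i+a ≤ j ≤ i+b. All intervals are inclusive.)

0, 1, 2, 3, 4, 5, 6, 7

Evaluate at each i in [0,7]:
  i=0: ✓ (all of [1,1])
  i=1: ✓ (all of [2,2])
  i=2: ✓ (all of [3,3])
  i=3: ✓ (all of [4,4])
  i=4: ✓ (all of [5,5])
  i=5: ✓ (all of [6,6])
  i=6: ✓ (all of [7,7])
  i=7: ✓ (all of [8,8])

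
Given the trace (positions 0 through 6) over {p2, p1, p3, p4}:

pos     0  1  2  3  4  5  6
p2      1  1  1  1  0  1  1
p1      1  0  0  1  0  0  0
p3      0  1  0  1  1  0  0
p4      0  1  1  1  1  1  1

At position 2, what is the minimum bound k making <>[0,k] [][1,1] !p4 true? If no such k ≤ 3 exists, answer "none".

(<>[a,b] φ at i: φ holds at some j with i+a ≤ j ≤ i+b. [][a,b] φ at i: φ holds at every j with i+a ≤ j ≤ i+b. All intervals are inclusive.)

Scan j = 2,3,… for [][1,1] !p4:
  j=2: fails
  j=3: fails
  j=4: fails
  j=5: fails
No j in [2,5] satisfies it → none.

none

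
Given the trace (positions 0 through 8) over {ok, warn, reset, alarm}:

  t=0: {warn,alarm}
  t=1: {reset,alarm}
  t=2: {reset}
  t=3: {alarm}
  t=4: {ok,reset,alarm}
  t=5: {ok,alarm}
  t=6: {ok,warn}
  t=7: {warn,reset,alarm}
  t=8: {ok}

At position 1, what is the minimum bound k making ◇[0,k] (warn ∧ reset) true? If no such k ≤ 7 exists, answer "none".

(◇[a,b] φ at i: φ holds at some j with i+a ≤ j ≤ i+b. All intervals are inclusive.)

6

Scan j = 1,2,… for (warn ∧ reset):
  j=1: fails
  j=2: fails
  j=3: fails
  j=4: fails
  j=5: fails
  j=6: fails
  j=7: holds
First hit at j=7, so smallest k = 7-1 = 6.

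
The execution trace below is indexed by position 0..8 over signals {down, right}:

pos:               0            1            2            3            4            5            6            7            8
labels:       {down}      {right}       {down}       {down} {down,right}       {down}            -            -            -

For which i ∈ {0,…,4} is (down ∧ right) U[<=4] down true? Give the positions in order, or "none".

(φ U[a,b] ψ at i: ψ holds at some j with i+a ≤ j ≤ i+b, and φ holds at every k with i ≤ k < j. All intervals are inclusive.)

Evaluate at each i in [0,4]:
  i=0: ✓ (rhs at j=0)
  i=1: ✗ (lhs fails at k=1 before rhs at j=2)
  i=2: ✓ (rhs at j=2)
  i=3: ✓ (rhs at j=3)
  i=4: ✓ (rhs at j=4)

0, 2, 3, 4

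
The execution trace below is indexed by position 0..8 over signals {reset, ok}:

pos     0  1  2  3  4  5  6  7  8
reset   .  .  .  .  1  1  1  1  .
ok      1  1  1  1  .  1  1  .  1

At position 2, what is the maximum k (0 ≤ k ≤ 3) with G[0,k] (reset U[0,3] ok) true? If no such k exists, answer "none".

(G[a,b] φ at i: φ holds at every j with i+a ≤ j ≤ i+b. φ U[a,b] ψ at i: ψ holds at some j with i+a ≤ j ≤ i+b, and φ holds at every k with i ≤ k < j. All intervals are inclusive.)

3

(reset U[0,3] ok) must hold from j=2 onward; find where it first fails.
  j=2: holds
  j=3: holds
  j=4: holds
  j=5: holds
Holds through j=5; largest k = 3.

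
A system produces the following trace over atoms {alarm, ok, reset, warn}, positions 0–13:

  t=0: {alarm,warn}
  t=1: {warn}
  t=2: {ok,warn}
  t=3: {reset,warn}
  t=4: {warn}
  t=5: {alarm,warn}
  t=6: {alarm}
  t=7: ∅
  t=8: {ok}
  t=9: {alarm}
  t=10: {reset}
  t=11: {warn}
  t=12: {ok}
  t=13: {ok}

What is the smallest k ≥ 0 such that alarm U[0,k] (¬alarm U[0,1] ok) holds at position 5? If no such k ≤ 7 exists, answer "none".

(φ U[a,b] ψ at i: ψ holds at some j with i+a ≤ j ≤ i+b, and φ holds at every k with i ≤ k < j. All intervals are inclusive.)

Need earliest j ≥ 5 with (¬alarm U[0,1] ok), and alarm at every k in [5,j-1].
  j=5: rhs fails.
  j=6: rhs fails.
  j=7: rhs holds; lhs holds on [5,6]. k = 2.

2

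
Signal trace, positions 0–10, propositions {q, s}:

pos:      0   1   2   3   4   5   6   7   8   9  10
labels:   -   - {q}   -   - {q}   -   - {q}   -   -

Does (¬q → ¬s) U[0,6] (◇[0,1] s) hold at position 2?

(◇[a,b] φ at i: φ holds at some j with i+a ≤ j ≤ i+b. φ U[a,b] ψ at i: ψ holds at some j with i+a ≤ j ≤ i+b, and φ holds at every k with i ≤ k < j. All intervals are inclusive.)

Need some j in [2,8] with ◇[0,1] s, and (¬q → ¬s) at every k in [2,j-1].
  j=2: ◇[0,1] s — fails (none in [2,3]).
  j=3: ◇[0,1] s — fails (none in [3,4]).
  j=4: ◇[0,1] s — fails (none in [4,5]).
  j=5: ◇[0,1] s — fails (none in [5,6]).
  j=6: ◇[0,1] s — fails (none in [6,7]).
  j=7: ◇[0,1] s — fails (none in [7,8]).
  j=8: ◇[0,1] s — fails (none in [8,9]).
No j in the window works → until fails.

No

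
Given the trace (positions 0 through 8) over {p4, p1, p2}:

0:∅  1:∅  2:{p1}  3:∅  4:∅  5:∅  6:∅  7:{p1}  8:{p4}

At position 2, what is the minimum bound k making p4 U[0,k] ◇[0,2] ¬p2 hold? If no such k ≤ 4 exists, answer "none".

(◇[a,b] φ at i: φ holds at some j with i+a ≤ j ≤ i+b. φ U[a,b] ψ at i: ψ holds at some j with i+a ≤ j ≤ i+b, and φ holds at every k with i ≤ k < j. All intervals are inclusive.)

0

Need earliest j ≥ 2 with ◇[0,2] ¬p2, and p4 at every k in [2,j-1].
  j=2: rhs holds (empty prefix). k = 0.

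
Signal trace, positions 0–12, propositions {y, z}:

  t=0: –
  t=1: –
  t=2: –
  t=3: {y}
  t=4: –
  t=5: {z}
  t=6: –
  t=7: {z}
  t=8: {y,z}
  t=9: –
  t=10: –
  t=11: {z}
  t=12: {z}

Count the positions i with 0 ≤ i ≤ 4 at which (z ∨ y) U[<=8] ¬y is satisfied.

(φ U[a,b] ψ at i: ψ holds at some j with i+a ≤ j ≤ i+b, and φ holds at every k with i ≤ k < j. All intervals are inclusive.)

Evaluate at each i in [0,4]:
  i=0: ✓ (rhs at j=0)
  i=1: ✓ (rhs at j=1)
  i=2: ✓ (rhs at j=2)
  i=3: ✓ (rhs at j=4; lhs holds on [3,3])
  i=4: ✓ (rhs at j=4)
Positions where it holds: {0, 1, 2, 3, 4} → 5.

5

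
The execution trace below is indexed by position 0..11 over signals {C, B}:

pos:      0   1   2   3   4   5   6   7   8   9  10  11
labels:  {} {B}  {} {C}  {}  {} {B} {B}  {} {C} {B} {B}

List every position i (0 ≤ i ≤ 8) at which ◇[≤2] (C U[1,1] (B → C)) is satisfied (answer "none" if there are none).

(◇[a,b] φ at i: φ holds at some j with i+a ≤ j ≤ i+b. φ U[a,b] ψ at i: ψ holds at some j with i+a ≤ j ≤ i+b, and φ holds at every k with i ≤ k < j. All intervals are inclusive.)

1, 2, 3

Evaluate at each i in [0,8]:
  i=0: ✗ (none in [0,2])
  i=1: ✓ (witness j=3)
  i=2: ✓ (witness j=3)
  i=3: ✓ (witness j=3)
  i=4: ✗ (none in [4,6])
  i=5: ✗ (none in [5,7])
  i=6: ✗ (none in [6,8])
  i=7: ✗ (none in [7,9])
  i=8: ✗ (none in [8,10])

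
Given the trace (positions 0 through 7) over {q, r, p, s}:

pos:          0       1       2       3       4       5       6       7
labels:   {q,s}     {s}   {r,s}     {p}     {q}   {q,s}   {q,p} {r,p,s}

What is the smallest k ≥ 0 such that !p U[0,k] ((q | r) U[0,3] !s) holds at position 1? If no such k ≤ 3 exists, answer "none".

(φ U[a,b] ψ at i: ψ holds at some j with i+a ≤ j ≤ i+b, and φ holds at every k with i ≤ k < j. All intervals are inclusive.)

Need earliest j ≥ 1 with ((q | r) U[0,3] !s), and !p at every k in [1,j-1].
  j=1: rhs fails.
  j=2: rhs holds; lhs holds on [1,1]. k = 1.

1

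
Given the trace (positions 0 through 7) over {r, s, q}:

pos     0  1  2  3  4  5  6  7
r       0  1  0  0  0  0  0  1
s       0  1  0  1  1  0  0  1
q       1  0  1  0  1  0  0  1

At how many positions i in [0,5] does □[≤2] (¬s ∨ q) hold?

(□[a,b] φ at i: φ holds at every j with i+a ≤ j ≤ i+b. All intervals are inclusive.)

Evaluate at each i in [0,5]:
  i=0: ✗ (fails at j=1)
  i=1: ✗ (fails at j=1)
  i=2: ✗ (fails at j=3)
  i=3: ✗ (fails at j=3)
  i=4: ✓ (all of [4,6])
  i=5: ✓ (all of [5,7])
Positions where it holds: {4, 5} → 2.

2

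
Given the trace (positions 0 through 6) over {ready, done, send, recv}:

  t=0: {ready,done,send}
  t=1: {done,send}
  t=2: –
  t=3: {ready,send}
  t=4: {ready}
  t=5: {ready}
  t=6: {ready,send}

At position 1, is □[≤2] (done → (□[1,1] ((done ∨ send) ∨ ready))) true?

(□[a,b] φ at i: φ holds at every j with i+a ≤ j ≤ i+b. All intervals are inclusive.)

Check (done → (□[1,1] ((done ∨ send) ∨ ready))) at every j in [1,3]:
  j=1: antecedent true; consequent fails at 2 → ✗
  j=2: antecedent false → ✓
  j=3: antecedent false → ✓
Fails at j=1 → formula fails.

False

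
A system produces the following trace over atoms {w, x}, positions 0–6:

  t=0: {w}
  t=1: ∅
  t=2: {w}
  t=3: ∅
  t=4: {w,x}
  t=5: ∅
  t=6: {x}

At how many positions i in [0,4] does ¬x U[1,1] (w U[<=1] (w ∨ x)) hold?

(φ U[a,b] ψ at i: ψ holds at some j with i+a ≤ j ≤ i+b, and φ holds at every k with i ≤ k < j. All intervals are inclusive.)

2

Evaluate at each i in [0,4]:
  i=0: ✗ (no rhs in [1,1])
  i=1: ✓ (rhs at j=2; lhs holds on [1,1])
  i=2: ✗ (no rhs in [3,3])
  i=3: ✓ (rhs at j=4; lhs holds on [3,3])
  i=4: ✗ (no rhs in [5,5])
Positions where it holds: {1, 3} → 2.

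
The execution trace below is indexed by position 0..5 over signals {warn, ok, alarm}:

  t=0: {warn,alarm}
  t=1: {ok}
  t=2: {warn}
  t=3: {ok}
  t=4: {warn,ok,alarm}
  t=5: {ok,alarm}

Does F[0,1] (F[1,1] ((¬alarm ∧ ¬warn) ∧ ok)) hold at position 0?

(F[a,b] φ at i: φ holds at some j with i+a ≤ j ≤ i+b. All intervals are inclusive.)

Check F[1,1] ((¬alarm ∧ ¬warn) ∧ ok) at each j in [0,1]:
  j=0: holds (witness at 1)
  j=1: fails (none in [2,2])
Found at j=0 → formula holds.

Yes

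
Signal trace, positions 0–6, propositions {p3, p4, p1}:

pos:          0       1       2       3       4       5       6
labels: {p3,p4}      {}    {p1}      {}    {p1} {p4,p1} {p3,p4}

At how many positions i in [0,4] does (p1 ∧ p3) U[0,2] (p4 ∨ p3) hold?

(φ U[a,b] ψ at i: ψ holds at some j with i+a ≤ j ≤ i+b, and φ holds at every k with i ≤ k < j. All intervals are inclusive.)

1

Evaluate at each i in [0,4]:
  i=0: ✓ (rhs at j=0)
  i=1: ✗ (no rhs in [1,3])
  i=2: ✗ (no rhs in [2,4])
  i=3: ✗ (lhs fails at k=3 before rhs at j=5)
  i=4: ✗ (lhs fails at k=4 before rhs at j=5)
Positions where it holds: {0} → 1.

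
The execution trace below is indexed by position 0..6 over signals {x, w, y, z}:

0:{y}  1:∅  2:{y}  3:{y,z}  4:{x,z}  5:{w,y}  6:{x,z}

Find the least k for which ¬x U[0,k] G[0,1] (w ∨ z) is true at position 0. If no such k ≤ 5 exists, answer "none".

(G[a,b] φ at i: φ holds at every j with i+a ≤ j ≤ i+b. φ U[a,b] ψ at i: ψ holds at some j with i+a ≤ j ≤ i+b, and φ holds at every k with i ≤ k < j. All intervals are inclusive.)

Need earliest j ≥ 0 with G[0,1] (w ∨ z), and ¬x at every k in [0,j-1].
  j=0: rhs fails.
  j=1: rhs fails.
  j=2: rhs fails.
  j=3: rhs holds; lhs holds on [0,2]. k = 3.

3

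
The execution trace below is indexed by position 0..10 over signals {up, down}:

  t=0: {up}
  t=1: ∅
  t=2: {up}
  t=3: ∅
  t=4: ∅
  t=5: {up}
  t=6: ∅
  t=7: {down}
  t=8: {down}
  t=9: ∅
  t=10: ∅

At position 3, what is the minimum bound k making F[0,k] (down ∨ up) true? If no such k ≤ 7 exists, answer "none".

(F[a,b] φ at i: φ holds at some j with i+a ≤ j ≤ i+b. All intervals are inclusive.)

Scan j = 3,4,… for (down ∨ up):
  j=3: fails
  j=4: fails
  j=5: holds
First hit at j=5, so smallest k = 5-3 = 2.

2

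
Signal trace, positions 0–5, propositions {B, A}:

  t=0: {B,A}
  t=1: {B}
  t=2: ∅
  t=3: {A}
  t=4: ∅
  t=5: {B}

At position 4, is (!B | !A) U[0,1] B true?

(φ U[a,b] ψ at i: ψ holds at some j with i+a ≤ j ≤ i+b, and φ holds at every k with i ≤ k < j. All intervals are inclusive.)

Yes

Need some j in [4,5] with B, and (!B | !A) at every k in [4,j-1].
  j=4: B false.
  j=5: B holds; (!B | !A) holds at every k in [4,4] → satisfied.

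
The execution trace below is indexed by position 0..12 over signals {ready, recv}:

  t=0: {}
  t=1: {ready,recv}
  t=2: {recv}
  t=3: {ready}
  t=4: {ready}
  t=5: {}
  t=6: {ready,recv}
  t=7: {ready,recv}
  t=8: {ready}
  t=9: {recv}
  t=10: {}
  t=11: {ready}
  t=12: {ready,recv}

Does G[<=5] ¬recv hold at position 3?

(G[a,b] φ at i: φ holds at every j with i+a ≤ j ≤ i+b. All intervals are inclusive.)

No

Check ¬recv at every j in [3,8]:
  j=3: true
  j=4: true
  j=5: true
  j=6: false
  j=7: false
  j=8: true
Fails at j=6 → formula fails.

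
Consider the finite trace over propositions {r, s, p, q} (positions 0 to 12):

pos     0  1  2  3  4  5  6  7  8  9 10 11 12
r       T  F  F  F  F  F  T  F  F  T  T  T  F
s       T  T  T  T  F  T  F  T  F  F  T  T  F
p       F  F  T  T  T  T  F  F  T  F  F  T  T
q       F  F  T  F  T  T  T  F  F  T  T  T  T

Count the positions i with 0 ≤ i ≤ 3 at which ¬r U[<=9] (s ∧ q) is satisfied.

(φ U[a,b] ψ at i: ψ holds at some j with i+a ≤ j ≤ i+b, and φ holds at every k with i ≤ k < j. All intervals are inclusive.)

3

Evaluate at each i in [0,3]:
  i=0: ✗ (lhs fails at k=0 before rhs at j=2)
  i=1: ✓ (rhs at j=2; lhs holds on [1,1])
  i=2: ✓ (rhs at j=2)
  i=3: ✓ (rhs at j=5; lhs holds on [3,4])
Positions where it holds: {1, 2, 3} → 3.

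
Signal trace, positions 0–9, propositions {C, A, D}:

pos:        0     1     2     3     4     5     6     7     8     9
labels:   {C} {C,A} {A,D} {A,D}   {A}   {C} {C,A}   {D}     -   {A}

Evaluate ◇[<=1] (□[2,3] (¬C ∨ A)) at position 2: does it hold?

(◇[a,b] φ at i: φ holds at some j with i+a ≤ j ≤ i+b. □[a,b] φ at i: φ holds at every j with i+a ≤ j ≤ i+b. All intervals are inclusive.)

Check □[2,3] (¬C ∨ A) at each j in [2,3]:
  j=2: fails at 5
  j=3: fails at 5
No position in the window satisfies it → formula fails.

False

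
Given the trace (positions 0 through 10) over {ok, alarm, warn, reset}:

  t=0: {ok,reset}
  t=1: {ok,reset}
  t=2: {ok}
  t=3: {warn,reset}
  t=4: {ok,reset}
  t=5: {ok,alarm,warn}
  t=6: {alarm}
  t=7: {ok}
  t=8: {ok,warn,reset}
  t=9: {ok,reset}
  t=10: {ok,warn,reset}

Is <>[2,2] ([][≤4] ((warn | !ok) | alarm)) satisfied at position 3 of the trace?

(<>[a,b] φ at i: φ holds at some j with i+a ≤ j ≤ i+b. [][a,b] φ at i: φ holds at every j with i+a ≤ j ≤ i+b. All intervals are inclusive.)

Check [][≤4] ((warn | !ok) | alarm) at each j in [5,5]:
  j=5: fails at 7
No position in the window satisfies it → formula fails.

False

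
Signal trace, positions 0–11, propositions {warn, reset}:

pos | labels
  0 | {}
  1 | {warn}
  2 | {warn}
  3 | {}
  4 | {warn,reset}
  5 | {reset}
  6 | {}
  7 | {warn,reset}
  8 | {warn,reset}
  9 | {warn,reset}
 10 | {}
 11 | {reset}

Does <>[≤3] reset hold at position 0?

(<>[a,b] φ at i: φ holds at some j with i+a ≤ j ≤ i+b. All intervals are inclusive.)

False

Check reset at each j in [0,3]:
  j=0: false
  j=1: false
  j=2: false
  j=3: false
No position in the window satisfies it → formula fails.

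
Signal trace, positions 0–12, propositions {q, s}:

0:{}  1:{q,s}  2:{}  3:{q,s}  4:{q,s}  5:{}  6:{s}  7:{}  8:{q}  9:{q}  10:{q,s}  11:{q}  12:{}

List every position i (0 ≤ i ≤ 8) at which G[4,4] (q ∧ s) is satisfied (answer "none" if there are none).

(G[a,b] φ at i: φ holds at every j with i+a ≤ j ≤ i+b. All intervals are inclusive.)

Evaluate at each i in [0,8]:
  i=0: ✓ (all of [4,4])
  i=1: ✗ (fails at j=5)
  i=2: ✗ (fails at j=6)
  i=3: ✗ (fails at j=7)
  i=4: ✗ (fails at j=8)
  i=5: ✗ (fails at j=9)
  i=6: ✓ (all of [10,10])
  i=7: ✗ (fails at j=11)
  i=8: ✗ (fails at j=12)

0, 6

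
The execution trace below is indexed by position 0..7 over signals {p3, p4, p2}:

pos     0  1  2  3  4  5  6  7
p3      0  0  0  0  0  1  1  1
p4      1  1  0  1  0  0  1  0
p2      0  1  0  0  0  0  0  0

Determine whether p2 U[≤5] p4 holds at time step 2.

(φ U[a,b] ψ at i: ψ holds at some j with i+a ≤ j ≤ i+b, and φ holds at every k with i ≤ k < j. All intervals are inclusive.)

False

Need some j in [2,7] with p4, and p2 at every k in [2,j-1].
  j=2: p4 false.
  j=3: p4 holds, but p2 fails at k=2 → not this j.
  j=4: p4 false.
  j=5: p4 false.
  j=6: p4 holds, but p2 fails at k=2 → not this j.
  j=7: p4 false.
No j in the window works → until fails.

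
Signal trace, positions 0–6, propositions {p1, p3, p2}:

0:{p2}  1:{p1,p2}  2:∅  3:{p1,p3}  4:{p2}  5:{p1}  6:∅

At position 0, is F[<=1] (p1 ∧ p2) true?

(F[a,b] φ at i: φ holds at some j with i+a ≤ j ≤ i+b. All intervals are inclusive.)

Check (p1 ∧ p2) at each j in [0,1]:
  j=0: false
  j=1: true
Found at j=1 → formula holds.

Yes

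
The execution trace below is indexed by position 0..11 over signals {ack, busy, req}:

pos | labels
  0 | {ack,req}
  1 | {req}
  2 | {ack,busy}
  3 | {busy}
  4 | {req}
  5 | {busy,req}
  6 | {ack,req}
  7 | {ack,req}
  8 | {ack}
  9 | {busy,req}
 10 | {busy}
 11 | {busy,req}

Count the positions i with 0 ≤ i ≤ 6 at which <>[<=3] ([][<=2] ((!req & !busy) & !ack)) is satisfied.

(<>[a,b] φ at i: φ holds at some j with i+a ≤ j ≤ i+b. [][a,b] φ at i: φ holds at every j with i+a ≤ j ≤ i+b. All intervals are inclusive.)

Evaluate at each i in [0,6]:
  i=0: ✗ (none in [0,3])
  i=1: ✗ (none in [1,4])
  i=2: ✗ (none in [2,5])
  i=3: ✗ (none in [3,6])
  i=4: ✗ (none in [4,7])
  i=5: ✗ (none in [5,8])
  i=6: ✗ (none in [6,9])
Positions where it holds: {} → 0.

0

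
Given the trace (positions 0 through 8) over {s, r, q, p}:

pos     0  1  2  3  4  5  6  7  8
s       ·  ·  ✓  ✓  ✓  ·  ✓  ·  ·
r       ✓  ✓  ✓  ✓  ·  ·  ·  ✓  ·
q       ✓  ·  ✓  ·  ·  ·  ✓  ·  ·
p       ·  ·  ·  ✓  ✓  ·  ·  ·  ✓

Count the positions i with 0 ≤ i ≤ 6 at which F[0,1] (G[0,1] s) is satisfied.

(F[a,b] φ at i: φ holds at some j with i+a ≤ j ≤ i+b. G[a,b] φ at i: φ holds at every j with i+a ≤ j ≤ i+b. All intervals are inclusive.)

3

Evaluate at each i in [0,6]:
  i=0: ✗ (none in [0,1])
  i=1: ✓ (witness j=2)
  i=2: ✓ (witness j=2)
  i=3: ✓ (witness j=3)
  i=4: ✗ (none in [4,5])
  i=5: ✗ (none in [5,6])
  i=6: ✗ (none in [6,7])
Positions where it holds: {1, 2, 3} → 3.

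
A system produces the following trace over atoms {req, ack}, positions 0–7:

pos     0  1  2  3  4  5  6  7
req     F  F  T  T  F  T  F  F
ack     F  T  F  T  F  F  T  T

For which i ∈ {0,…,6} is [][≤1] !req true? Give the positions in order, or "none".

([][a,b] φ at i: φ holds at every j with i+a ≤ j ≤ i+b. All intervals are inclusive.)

Evaluate at each i in [0,6]:
  i=0: ✓ (all of [0,1])
  i=1: ✗ (fails at j=2)
  i=2: ✗ (fails at j=2)
  i=3: ✗ (fails at j=3)
  i=4: ✗ (fails at j=5)
  i=5: ✗ (fails at j=5)
  i=6: ✓ (all of [6,7])

0, 6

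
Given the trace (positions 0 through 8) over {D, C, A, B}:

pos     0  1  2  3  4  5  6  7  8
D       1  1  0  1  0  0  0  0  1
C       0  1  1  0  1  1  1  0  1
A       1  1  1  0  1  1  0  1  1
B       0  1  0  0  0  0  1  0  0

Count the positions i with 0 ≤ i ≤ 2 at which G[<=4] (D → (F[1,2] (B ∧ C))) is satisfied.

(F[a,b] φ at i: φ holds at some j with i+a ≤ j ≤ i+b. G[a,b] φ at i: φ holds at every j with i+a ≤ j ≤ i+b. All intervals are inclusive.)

0

Evaluate at each i in [0,2]:
  i=0: ✗ (fails at j=1)
  i=1: ✗ (fails at j=1)
  i=2: ✗ (fails at j=3)
Positions where it holds: {} → 0.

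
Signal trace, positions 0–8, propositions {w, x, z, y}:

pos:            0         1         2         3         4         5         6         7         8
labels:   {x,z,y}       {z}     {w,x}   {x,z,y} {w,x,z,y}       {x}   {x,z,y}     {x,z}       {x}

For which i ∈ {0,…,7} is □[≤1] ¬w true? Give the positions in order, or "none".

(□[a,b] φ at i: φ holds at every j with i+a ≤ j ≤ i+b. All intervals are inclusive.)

0, 5, 6, 7

Evaluate at each i in [0,7]:
  i=0: ✓ (all of [0,1])
  i=1: ✗ (fails at j=2)
  i=2: ✗ (fails at j=2)
  i=3: ✗ (fails at j=4)
  i=4: ✗ (fails at j=4)
  i=5: ✓ (all of [5,6])
  i=6: ✓ (all of [6,7])
  i=7: ✓ (all of [7,8])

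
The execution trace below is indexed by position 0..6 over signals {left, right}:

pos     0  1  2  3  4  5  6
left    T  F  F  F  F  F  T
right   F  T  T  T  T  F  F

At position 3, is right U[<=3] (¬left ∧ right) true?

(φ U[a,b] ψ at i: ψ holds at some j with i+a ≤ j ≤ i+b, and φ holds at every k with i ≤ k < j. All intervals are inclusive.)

Need some j in [3,6] with (¬left ∧ right), and right at every k in [3,j-1].
  j=3: (¬left ∧ right) holds; no prefix to check → satisfied.

Holds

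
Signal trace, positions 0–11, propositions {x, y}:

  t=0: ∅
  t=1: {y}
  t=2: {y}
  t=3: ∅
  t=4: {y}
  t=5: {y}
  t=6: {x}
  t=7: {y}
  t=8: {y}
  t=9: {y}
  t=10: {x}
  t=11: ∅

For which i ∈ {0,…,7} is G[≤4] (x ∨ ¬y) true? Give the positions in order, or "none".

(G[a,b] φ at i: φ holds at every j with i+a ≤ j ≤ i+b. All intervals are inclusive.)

none

Evaluate at each i in [0,7]:
  i=0: ✗ (fails at j=1)
  i=1: ✗ (fails at j=1)
  i=2: ✗ (fails at j=2)
  i=3: ✗ (fails at j=4)
  i=4: ✗ (fails at j=4)
  i=5: ✗ (fails at j=5)
  i=6: ✗ (fails at j=7)
  i=7: ✗ (fails at j=7)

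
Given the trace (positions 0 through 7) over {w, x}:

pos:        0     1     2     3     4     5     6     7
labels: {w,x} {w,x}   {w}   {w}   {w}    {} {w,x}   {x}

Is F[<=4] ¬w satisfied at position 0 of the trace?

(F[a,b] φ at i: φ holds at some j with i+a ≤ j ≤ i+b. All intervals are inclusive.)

False

Check ¬w at each j in [0,4]:
  j=0: false
  j=1: false
  j=2: false
  j=3: false
  j=4: false
No position in the window satisfies it → formula fails.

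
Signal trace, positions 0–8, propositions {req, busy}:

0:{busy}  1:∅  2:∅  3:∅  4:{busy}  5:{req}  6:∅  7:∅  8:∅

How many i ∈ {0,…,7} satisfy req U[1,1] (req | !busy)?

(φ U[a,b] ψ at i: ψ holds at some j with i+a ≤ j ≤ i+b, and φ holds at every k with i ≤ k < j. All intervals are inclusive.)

1

Evaluate at each i in [0,7]:
  i=0: ✗ (lhs fails at k=0 before rhs at j=1)
  i=1: ✗ (lhs fails at k=1 before rhs at j=2)
  i=2: ✗ (lhs fails at k=2 before rhs at j=3)
  i=3: ✗ (no rhs in [4,4])
  i=4: ✗ (lhs fails at k=4 before rhs at j=5)
  i=5: ✓ (rhs at j=6; lhs holds on [5,5])
  i=6: ✗ (lhs fails at k=6 before rhs at j=7)
  i=7: ✗ (lhs fails at k=7 before rhs at j=8)
Positions where it holds: {5} → 1.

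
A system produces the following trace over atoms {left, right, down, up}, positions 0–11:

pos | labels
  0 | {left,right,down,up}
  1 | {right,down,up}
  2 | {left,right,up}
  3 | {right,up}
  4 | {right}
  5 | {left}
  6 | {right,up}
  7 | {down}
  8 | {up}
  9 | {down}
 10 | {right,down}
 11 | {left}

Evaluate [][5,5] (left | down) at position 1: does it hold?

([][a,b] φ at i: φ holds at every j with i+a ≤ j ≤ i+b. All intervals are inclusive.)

Check (left | down) at every j in [6,6]:
  j=6: false
Fails at j=6 → formula fails.

No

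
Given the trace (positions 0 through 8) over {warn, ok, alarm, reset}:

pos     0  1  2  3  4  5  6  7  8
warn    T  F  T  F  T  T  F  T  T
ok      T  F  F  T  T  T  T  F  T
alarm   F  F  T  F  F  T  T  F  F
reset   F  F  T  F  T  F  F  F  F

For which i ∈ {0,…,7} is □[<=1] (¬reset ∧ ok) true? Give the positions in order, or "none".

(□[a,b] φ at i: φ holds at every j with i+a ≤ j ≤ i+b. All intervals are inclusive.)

5

Evaluate at each i in [0,7]:
  i=0: ✗ (fails at j=1)
  i=1: ✗ (fails at j=1)
  i=2: ✗ (fails at j=2)
  i=3: ✗ (fails at j=4)
  i=4: ✗ (fails at j=4)
  i=5: ✓ (all of [5,6])
  i=6: ✗ (fails at j=7)
  i=7: ✗ (fails at j=7)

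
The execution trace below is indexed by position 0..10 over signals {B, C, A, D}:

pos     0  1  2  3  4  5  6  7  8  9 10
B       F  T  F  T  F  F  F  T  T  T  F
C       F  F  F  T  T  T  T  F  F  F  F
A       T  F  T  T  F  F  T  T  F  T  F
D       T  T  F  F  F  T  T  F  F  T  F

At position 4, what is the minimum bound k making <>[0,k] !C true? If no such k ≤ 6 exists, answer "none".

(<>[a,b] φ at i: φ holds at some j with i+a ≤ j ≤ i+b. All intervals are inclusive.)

Scan j = 4,5,… for !C:
  j=4: fails
  j=5: fails
  j=6: fails
  j=7: holds
First hit at j=7, so smallest k = 7-4 = 3.

3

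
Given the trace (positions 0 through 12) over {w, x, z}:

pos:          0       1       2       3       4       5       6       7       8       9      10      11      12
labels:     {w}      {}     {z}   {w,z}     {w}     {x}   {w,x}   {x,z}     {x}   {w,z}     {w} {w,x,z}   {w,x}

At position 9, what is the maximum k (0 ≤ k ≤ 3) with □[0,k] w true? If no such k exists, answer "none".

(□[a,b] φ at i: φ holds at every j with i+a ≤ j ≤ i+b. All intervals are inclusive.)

w must hold from j=9 onward; find where it first fails.
  j=9: holds
  j=10: holds
  j=11: holds
  j=12: holds
Holds through j=12; largest k = 3.

3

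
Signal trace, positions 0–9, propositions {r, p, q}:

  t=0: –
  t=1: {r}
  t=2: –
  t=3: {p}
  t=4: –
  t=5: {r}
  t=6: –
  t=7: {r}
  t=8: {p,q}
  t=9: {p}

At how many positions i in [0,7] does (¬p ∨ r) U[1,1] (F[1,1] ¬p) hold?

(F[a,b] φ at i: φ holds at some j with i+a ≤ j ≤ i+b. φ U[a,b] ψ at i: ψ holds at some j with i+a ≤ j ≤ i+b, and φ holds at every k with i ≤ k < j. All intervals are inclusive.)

4

Evaluate at each i in [0,7]:
  i=0: ✓ (rhs at j=1; lhs holds on [0,0])
  i=1: ✗ (no rhs in [2,2])
  i=2: ✓ (rhs at j=3; lhs holds on [2,2])
  i=3: ✗ (lhs fails at k=3 before rhs at j=4)
  i=4: ✓ (rhs at j=5; lhs holds on [4,4])
  i=5: ✓ (rhs at j=6; lhs holds on [5,5])
  i=6: ✗ (no rhs in [7,7])
  i=7: ✗ (no rhs in [8,8])
Positions where it holds: {0, 2, 4, 5} → 4.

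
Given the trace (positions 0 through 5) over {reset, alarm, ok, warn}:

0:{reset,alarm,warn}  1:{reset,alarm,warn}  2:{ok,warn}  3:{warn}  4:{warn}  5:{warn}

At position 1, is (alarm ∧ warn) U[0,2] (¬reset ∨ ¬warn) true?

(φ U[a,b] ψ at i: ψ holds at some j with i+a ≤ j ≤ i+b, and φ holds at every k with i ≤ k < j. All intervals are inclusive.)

Need some j in [1,3] with (¬reset ∨ ¬warn), and (alarm ∧ warn) at every k in [1,j-1].
  j=1: (¬reset ∨ ¬warn) false.
  j=2: (¬reset ∨ ¬warn) holds; (alarm ∧ warn) holds at every k in [1,1] → satisfied.

Holds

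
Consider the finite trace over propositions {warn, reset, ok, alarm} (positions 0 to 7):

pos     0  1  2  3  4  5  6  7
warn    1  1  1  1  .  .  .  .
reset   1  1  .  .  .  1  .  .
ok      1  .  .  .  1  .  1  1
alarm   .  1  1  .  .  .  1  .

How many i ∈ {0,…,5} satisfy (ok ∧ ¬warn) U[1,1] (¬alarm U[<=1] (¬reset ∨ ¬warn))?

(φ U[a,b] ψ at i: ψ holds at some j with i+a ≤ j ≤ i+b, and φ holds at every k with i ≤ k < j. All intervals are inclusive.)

Evaluate at each i in [0,5]:
  i=0: ✗ (no rhs in [1,1])
  i=1: ✗ (lhs fails at k=1 before rhs at j=2)
  i=2: ✗ (lhs fails at k=2 before rhs at j=3)
  i=3: ✗ (lhs fails at k=3 before rhs at j=4)
  i=4: ✓ (rhs at j=5; lhs holds on [4,4])
  i=5: ✗ (lhs fails at k=5 before rhs at j=6)
Positions where it holds: {4} → 1.

1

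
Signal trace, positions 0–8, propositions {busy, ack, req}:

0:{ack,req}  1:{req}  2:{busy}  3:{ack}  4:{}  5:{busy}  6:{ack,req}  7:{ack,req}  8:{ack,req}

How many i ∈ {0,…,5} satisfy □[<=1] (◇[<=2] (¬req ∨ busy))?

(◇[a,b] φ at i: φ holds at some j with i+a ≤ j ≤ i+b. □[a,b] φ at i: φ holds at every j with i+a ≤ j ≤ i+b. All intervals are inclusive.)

5

Evaluate at each i in [0,5]:
  i=0: ✓ (all of [0,1])
  i=1: ✓ (all of [1,2])
  i=2: ✓ (all of [2,3])
  i=3: ✓ (all of [3,4])
  i=4: ✓ (all of [4,5])
  i=5: ✗ (fails at j=6)
Positions where it holds: {0, 1, 2, 3, 4} → 5.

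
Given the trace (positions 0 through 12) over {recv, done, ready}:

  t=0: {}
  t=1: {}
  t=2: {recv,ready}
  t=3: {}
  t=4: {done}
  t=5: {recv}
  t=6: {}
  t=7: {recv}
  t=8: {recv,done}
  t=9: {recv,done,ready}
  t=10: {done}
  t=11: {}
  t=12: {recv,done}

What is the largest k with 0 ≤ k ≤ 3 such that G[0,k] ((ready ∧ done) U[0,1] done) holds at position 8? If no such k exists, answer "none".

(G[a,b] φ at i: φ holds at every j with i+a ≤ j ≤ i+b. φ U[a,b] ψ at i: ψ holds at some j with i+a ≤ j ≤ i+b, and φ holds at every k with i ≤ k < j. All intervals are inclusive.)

((ready ∧ done) U[0,1] done) must hold from j=8 onward; find where it first fails.
  j=8: holds
  j=9: holds
  j=10: holds
  j=11: fails
Holds on [8,10], so largest k = 2.

2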